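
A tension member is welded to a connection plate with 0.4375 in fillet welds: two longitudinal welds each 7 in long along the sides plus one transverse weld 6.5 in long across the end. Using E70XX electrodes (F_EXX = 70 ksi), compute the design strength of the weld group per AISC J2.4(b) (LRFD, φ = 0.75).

t_e = 0.707 × 0.4375 = 0.3093 in.
R_nwl = 0.6 × 70 × 0.3093 × 14 = 181.9 kip (longitudinal, 2 welds).
R_nwt = 0.6 × 70 × 0.3093 × 6.5 = 84.44 kip (transverse, base value).
(i) R_nwl + R_nwt = 266.3 kip; (ii) 0.85 R_nwl + 1.5 R_nwt = 281.3 kip.
R_n = max = 281.3 kip [governs: (ii)]; φR_n = 210.9 kip.

φR_n ≈ 211 kip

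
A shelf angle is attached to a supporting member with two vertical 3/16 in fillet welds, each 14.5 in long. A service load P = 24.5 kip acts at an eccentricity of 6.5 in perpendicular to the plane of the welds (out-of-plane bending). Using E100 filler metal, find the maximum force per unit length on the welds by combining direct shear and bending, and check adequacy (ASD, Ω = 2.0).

f_max ≈ 2.42 kip/in; adequate

E100XX → F_EXX = 100 ksi.
L_w = 2 × 14.5 = 29 in; section modulus (unit throat) S = 2 × L²/6 = 70.08 in².
Direct shear f_v = P/L_w = 24.5/29 = 0.8448 kip/in.
Moment M = P × e = 24.5 × 6.5 = 159.25 kip·in; bending f_b = M/S = 2.272 kip/in.
f_max = √(f_v² + f_b²) = √(0.8448² + 2.272²) = 2.424 kip/in.
r_n/Ω = (1/2.0) × 0.6 × 100 × (0.707 × 0.1875) = 3.977 kip/in → adequate.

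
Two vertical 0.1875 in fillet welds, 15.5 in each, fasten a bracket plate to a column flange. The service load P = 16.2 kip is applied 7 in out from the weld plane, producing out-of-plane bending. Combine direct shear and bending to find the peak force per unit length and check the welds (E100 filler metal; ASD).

E100XX → F_EXX = 100 ksi.
L_w = 2 × 15.5 = 31 in; section modulus (unit throat) S = 2 × L²/6 = 80.08 in².
Direct shear f_v = P/L_w = 16.2/31 = 0.5226 kip/in.
Moment M = P × e = 16.2 × 7 = 113.4 kip·in; bending f_b = M/S = 1.416 kip/in.
f_max = √(f_v² + f_b²) = √(0.5226² + 1.416²) = 1.509 kip/in.
r_n/Ω = (1/2.0) × 0.6 × 100 × (0.707 × 0.1875) = 3.977 kip/in → adequate.

f_max ≈ 1.51 kip/in; adequate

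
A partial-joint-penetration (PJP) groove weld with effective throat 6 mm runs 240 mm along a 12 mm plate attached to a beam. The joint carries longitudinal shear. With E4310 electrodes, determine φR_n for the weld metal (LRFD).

φR_n ≈ 279 kN

E43XX → F_EXX = 430 MPa.
Effective throat (given) t_e = 6 mm.
A_we = 6 × 240 = 1440 mm².
F_nw = 0.6 F_EXX = 258 MPa.
φR_n = 0.75 × 258 × 1440 × 10⁻³ = 278.6 kN.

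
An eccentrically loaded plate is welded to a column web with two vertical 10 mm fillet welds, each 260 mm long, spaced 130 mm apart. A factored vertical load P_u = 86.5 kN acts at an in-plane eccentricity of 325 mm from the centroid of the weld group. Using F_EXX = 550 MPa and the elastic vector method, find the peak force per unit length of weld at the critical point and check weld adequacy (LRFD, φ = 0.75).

Total weld length L_w = 520 mm. Treat welds as unit-width lines.
Polar moment about centroid: J = 2[d³/12 + d(b/2)²] = 2[260³/12 + 260×65²] = 5126000 mm³.
Direct shear f_v = P/L_w = 86.5×10³ / 520 = 166.3 N/mm (vertical).
Torsion M = P·e = 86.5×10³ × 325 = 28112000 N·mm.
Critical point at (x, y) = (65, 130) from centroid. f_tx = M·y/J = 712.9 N/mm; f_ty = M·x/J = 356.5 N/mm.
Resultant f_max = √[f_tx² + (f_v + f_ty)²] = √[712.9² + (166.3 + 356.5)²] = 884.1 N/mm.
Capacity per unit length: φr_n = 0.75 × 0.6 × 550 × (0.707 × 10) = 1750 N/mm.
884.1 ≤ 1750 → adequate.

f_max ≈ 884 N/mm; adequate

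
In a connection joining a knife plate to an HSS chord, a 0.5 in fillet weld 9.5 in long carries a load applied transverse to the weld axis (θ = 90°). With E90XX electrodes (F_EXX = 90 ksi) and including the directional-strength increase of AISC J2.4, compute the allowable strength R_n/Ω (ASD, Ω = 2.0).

t_e = 0.707 × 0.5 = 0.3535 in; A_we = 0.3535 × 9.5 = 3.358 in².
Directional factor: 1.0 + 0.5 sin^1.5(90°) = 1.5.
F_nw = 0.6 × 90 × 1.5 = 81 ksi.
R_n/Ω = (81 × 3.358) / 2.0 = 136 kip.

R_n/Ω ≈ 136 kip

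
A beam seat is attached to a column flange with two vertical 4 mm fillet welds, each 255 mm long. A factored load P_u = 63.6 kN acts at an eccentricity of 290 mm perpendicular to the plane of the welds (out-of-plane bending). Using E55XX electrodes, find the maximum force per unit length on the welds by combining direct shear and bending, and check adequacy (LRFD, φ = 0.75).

E55XX → F_EXX = 550 MPa.
L_w = 2 × 255 = 510 mm; section modulus (unit throat) S = 2 × L²/6 = 21680 mm².
Direct shear f_v = P/L_w = 63.6×10³/510 = 124.7 N/mm.
Moment M = P × e = 63.6×10³ × 290 = 18444000 N·mm; bending f_b = M/S = 850.9 N/mm.
f_max = √(f_v² + f_b²) = √(124.7² + 850.9²) = 860 N/mm.
φr_n = 0.75 × 0.6 × 550 × (0.707 × 4) = 699.9 N/mm → NOT adequate.

f_max ≈ 860 N/mm; NOT adequate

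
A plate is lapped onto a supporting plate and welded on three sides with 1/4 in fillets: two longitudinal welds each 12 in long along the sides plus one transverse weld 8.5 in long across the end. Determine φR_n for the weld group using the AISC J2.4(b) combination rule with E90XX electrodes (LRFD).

φR_n ≈ 237 kip

E90XX → F_EXX = 90 ksi.
t_e = 0.707 × 0.25 = 0.1767 in.
R_nwl = 0.6 × 90 × 0.1767 × 24 = 229.1 kip (longitudinal, 2 welds).
R_nwt = 0.6 × 90 × 0.1767 × 8.5 = 81.13 kip (transverse, base value).
(i) R_nwl + R_nwt = 310.2 kip; (ii) 0.85 R_nwl + 1.5 R_nwt = 316.4 kip.
R_n = max = 316.4 kip [governs: (ii)]; φR_n = 237.3 kip.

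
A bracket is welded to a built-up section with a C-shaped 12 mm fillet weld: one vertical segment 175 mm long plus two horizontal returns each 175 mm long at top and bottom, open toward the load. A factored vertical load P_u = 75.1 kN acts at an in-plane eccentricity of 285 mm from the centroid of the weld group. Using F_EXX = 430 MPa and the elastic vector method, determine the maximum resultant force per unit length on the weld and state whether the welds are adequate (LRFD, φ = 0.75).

Total weld length L_w = 525 mm. Treat welds as unit-width lines.
Centroid: x̄ = 2×175×87.5 / 525 = 58.33 mm from the vertical weld.
Polar moment about centroid: J = I_x + I_y = [175³/12 + 2×175×87.5²] + [175×58.33² + 2(175³/12 + 175×29.17²)] = 4913000 mm³.
Direct shear f_v = P/L_w = 75.1×10³ / 525 = 143 N/mm (vertical).
Torsion M = P·e = 75.1×10³ × 285 = 21404000 N·mm.
Critical point at (x, y) = (116.7, 87.5) from centroid. f_tx = M·y/J = 381.2 N/mm; f_ty = M·x/J = 508.3 N/mm.
Resultant f_max = √[f_tx² + (f_v + f_ty)²] = √[381.2² + (143 + 508.3)²] = 754.7 N/mm.
Capacity per unit length: φr_n = 0.75 × 0.6 × 430 × (0.707 × 12) = 1642 N/mm.
754.7 ≤ 1642 → adequate.

f_max ≈ 755 N/mm; adequate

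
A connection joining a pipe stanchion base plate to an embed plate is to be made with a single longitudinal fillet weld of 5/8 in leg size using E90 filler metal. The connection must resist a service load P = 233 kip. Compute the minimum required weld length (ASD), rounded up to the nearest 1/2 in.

L = 20 in

E90XX → F_EXX = 90 ksi.
Throat t_e = 0.707 × 0.625 = 0.4419 in.
r_n/Ω = (0.6 × 90 × 0.4419) / 2.0 = 11.93 kip/in.
L_req = P / (r_n/Ω) = 233 / 11.93 = 19.53 in total.
Round up → use L = 20 in.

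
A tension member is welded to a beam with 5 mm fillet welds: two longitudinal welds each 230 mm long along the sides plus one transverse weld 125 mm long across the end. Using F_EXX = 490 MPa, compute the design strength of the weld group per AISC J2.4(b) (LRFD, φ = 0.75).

φR_n ≈ 456 kN

t_e = 0.707 × 5 = 3.535 mm.
R_nwl = 0.6 × 490 × 3.535 × 460 × 10⁻³ = 478.1 kN (longitudinal, 2 welds).
R_nwt = 0.6 × 490 × 3.535 × 125 × 10⁻³ = 129.9 kN (transverse, base value).
(i) R_nwl + R_nwt = 608 kN; (ii) 0.85 R_nwl + 1.5 R_nwt = 601.2 kN.
R_n = max = 608 kN [governs: (i)]; φR_n = 456 kN.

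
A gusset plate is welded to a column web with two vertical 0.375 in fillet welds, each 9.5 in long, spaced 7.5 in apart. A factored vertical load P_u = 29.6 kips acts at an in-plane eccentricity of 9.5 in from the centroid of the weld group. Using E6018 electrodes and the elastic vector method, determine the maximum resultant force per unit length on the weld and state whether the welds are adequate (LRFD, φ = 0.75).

E60XX → F_EXX = 60 ksi.
Total weld length L_w = 19 in. Treat welds as unit-width lines.
Polar moment about centroid: J = 2[d³/12 + d(b/2)²] = 2[9.5³/12 + 9.5×3.75²] = 410.1 in³.
Direct shear f_v = P/L_w = 29.6 / 19 = 1.558 kip/in (vertical).
Torsion M = P·e = 29.6 × 9.5 = 281.2 kip·in.
Critical point at (x, y) = (3.75, 4.75) from centroid. f_tx = M·y/J = 3.257 kip/in; f_ty = M·x/J = 2.571 kip/in.
Resultant f_max = √[f_tx² + (f_v + f_ty)²] = √[3.257² + (1.558 + 2.571)²] = 5.259 kip/in.
Capacity per unit length: φr_n = 0.75 × 0.6 × 60 × (0.707 × 0.375) = 7.158 kip/in.
5.259 ≤ 7.158 → adequate.

f_max ≈ 5.26 kip/in; adequate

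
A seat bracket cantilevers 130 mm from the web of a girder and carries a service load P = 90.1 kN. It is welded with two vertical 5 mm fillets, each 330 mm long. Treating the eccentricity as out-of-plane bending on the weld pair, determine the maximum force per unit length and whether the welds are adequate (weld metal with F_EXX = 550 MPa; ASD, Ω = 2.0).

L_w = 2 × 330 = 660 mm; section modulus (unit throat) S = 2 × L²/6 = 36300 mm².
Direct shear f_v = P/L_w = 90.1×10³/660 = 136.5 N/mm.
Moment M = P × e = 90.1×10³ × 130 = 11713000 N·mm; bending f_b = M/S = 322.7 N/mm.
f_max = √(f_v² + f_b²) = √(136.5² + 322.7²) = 350.4 N/mm.
r_n/Ω = (1/2.0) × 0.6 × 550 × (0.707 × 5) = 583.3 N/mm → adequate.

f_max ≈ 350 N/mm; adequate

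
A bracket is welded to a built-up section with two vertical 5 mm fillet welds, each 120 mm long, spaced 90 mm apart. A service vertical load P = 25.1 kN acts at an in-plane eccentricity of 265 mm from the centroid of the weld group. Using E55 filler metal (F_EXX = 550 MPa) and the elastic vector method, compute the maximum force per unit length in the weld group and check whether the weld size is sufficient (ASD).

Total weld length L_w = 240 mm. Treat welds as unit-width lines.
Polar moment about centroid: J = 2[d³/12 + d(b/2)²] = 2[120³/12 + 120×45²] = 774000 mm³.
Direct shear f_v = P/L_w = 25.1×10³ / 240 = 104.6 N/mm (vertical).
Torsion M = P·e = 25.1×10³ × 265 = 6651500 N·mm.
Critical point at (x, y) = (45, 60) from centroid. f_tx = M·y/J = 515.6 N/mm; f_ty = M·x/J = 386.7 N/mm.
Resultant f_max = √[f_tx² + (f_v + f_ty)²] = √[515.6² + (104.6 + 386.7)²] = 712.2 N/mm.
Capacity per unit length: r_n/Ω = (1/2.0) × 0.6 × 550 × (0.707 × 5) = 583.3 N/mm.
712.2 > 583.3 → NOT adequate.

f_max ≈ 712 N/mm; NOT adequate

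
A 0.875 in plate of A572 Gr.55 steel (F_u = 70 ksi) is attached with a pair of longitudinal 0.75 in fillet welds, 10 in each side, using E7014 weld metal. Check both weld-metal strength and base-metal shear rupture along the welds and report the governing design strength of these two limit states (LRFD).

E70XX → F_EXX = 70 ksi.
t_e = 0.707 × 0.75 = 0.5302 in; L = 20 in.
Weld metal: φR_n = 0.75 × 0.6 × 70 × 0.5302 × 20 = 334.1 kip.
Base metal (shear rupture): φR_n = 0.75 × 0.6 × 70 × 0.875 × 20 = 551.2 kip.
Governing: weld metal.

φR_n ≈ 334 kip (weld metal governs)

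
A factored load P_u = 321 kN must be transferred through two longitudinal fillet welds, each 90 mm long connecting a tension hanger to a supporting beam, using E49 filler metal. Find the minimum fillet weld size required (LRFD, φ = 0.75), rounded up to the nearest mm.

E49XX → F_EXX = 490 MPa.
Total weld length L = 180 mm.
Required throat t_e = P_u / (φ × 0.6 F_EXX × L) = 321 / (0.75 × 0.6 × 490 × 180 × 10⁻³) = 8.088 mm.
Required leg w = t_e / 0.707 = 11.44 mm → use 12 mm.

w = 12 mm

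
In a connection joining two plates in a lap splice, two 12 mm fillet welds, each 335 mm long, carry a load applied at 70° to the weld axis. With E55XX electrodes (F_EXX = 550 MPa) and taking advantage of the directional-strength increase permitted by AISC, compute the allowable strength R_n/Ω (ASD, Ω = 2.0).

R_n/Ω ≈ 1370 kN

t_e = 0.707 × 12 = 8.484 mm; A_we = 8.484 × 670 = 5684 mm².
Directional factor: 1.0 + 0.5 sin^1.5(70°) = 1.455.
F_nw = 0.6 × 550 × 1.455 = 480.3 MPa.
R_n/Ω = (480.3 × 5684) / 2.0 × 10⁻³ = 1365 kN.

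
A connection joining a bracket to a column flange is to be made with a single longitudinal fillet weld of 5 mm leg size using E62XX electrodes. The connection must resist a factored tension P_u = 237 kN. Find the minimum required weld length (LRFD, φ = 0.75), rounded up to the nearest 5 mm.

L = 245 mm

E62XX → F_EXX = 620 MPa.
Throat t_e = 0.707 × 5 = 3.535 mm.
φr_n = 0.75 × 0.6 × 620 × 3.535 × 10⁻³ = 0.9863 kN/mm.
L_req = P_u / φr_n = 237 / 0.9863 = 240.3 mm total.
Round up → use L = 245 mm.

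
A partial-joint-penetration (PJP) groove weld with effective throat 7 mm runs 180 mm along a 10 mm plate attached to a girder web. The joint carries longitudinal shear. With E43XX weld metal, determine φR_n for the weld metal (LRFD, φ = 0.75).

E43XX → F_EXX = 430 MPa.
Effective throat (given) t_e = 7 mm.
A_we = 7 × 180 = 1260 mm².
F_nw = 0.6 F_EXX = 258 MPa.
φR_n = 0.75 × 258 × 1260 × 10⁻³ = 243.8 kN.

φR_n ≈ 244 kN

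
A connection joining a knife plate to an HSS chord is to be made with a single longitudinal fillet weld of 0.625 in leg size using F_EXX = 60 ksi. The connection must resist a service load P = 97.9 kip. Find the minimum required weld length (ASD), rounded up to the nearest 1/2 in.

Throat t_e = 0.707 × 0.625 = 0.4419 in.
r_n/Ω = (0.6 × 60 × 0.4419) / 2.0 = 7.954 kip/in.
L_req = P / (r_n/Ω) = 97.9 / 7.954 = 12.31 in total.
Round up → use L = 12.5 in.

L = 12.5 in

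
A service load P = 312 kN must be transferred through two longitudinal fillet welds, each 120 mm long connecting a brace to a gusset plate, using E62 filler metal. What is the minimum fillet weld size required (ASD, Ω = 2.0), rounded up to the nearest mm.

E62XX → F_EXX = 620 MPa.
Total weld length L = 240 mm.
Required throat t_e = P × Ω / (0.6 F_EXX × L) = 312 × 2.0 / (0.6 × 620 × 240 × 10⁻³) = 6.989 mm.
Required leg w = t_e / 0.707 = 9.886 mm → use 10 mm.

w = 10 mm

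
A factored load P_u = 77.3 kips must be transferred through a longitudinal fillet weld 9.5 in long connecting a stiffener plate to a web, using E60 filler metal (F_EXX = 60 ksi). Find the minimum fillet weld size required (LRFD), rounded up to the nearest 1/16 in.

w = 7/16 in

Total weld length L = 9.5 in.
Required throat t_e = P_u / (φ × 0.6 F_EXX × L) = 77.3 / (0.75 × 0.6 × 60 × 9.5) = 0.3014 in.
Required leg w = t_e / 0.707 = 0.4263 in → use 7/16 in.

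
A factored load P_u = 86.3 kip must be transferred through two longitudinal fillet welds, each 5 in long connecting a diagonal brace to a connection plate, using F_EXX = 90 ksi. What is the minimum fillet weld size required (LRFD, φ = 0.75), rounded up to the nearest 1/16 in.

Total weld length L = 10 in.
Required throat t_e = P_u / (φ × 0.6 F_EXX × L) = 86.3 / (0.75 × 0.6 × 90 × 10) = 0.2131 in.
Required leg w = t_e / 0.707 = 0.3014 in → use 5/16 in.

w = 5/16 in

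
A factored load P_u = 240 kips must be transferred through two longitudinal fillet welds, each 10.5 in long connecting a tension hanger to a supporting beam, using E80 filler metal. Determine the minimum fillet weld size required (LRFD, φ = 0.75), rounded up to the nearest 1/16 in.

E80XX → F_EXX = 80 ksi.
Total weld length L = 21 in.
Required throat t_e = P_u / (φ × 0.6 F_EXX × L) = 240 / (0.75 × 0.6 × 80 × 21) = 0.3175 in.
Required leg w = t_e / 0.707 = 0.449 in → use 1/2 in.

w = 1/2 in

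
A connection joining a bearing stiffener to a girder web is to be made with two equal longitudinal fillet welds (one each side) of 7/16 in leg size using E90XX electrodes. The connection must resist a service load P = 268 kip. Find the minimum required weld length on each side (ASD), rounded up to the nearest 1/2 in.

E90XX → F_EXX = 90 ksi.
Throat t_e = 0.707 × 0.4375 = 0.3093 in.
r_n/Ω = (0.6 × 90 × 0.3093) / 2.0 = 8.351 kip/in.
L_req = P / (r_n/Ω) = 268 / 8.351 = 32.09 in total.
Per side: 32.09 / 2 = 16.05 in.
Round up → use L = 16.5 in on each side.

L = 16.5 in on each side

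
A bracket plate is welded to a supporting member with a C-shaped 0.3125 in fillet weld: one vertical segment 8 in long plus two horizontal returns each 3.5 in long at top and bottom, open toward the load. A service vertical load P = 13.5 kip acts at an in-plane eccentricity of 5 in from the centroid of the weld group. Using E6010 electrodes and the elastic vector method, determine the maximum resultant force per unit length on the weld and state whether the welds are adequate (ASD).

f_max ≈ 2.49 kip/in; adequate

E60XX → F_EXX = 60 ksi.
Total weld length L_w = 15 in. Treat welds as unit-width lines.
Centroid: x̄ = 2×3.5×1.75 / 15 = 0.8167 in from the vertical weld.
Polar moment about centroid: J = I_x + I_y = [8³/12 + 2×3.5×4²] + [8×0.8167² + 2(3.5³/12 + 3.5×0.9333²)] = 173.2 in³.
Direct shear f_v = P/L_w = 13.5 / 15 = 0.9 kip/in (vertical).
Torsion M = P·e = 13.5 × 5 = 67.5 kip·in.
Critical point at (x, y) = (2.683, 4) from centroid. f_tx = M·y/J = 1.558 kip/in; f_ty = M·x/J = 1.045 kip/in.
Resultant f_max = √[f_tx² + (f_v + f_ty)²] = √[1.558² + (0.9 + 1.045)²] = 2.493 kip/in.
Capacity per unit length: r_n/Ω = (1/2.0) × 0.6 × 60 × (0.707 × 0.3125) = 3.977 kip/in.
2.493 ≤ 3.977 → adequate.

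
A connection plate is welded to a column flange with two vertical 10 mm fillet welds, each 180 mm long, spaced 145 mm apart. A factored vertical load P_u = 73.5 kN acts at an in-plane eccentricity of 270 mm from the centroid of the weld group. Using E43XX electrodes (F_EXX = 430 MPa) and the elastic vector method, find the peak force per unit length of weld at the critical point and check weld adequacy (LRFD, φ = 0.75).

Total weld length L_w = 360 mm. Treat welds as unit-width lines.
Polar moment about centroid: J = 2[d³/12 + d(b/2)²] = 2[180³/12 + 180×72.5²] = 2864000 mm³.
Direct shear f_v = P/L_w = 73.5×10³ / 360 = 204.2 N/mm (vertical).
Torsion M = P·e = 73.5×10³ × 270 = 19845000 N·mm.
Critical point at (x, y) = (72.5, 90) from centroid. f_tx = M·y/J = 623.6 N/mm; f_ty = M·x/J = 502.3 N/mm.
Resultant f_max = √[f_tx² + (f_v + f_ty)²] = √[623.6² + (204.2 + 502.3)²] = 942.3 N/mm.
Capacity per unit length: φr_n = 0.75 × 0.6 × 430 × (0.707 × 10) = 1368 N/mm.
942.3 ≤ 1368 → adequate.

f_max ≈ 942 N/mm; adequate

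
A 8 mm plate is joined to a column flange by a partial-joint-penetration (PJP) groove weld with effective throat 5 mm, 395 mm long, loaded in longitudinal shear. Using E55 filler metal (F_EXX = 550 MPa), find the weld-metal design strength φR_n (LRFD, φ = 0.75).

φR_n ≈ 489 kN

Effective throat (given) t_e = 5 mm.
A_we = 5 × 395 = 1975 mm².
F_nw = 0.6 F_EXX = 330 MPa.
φR_n = 0.75 × 330 × 1975 × 10⁻³ = 488.8 kN.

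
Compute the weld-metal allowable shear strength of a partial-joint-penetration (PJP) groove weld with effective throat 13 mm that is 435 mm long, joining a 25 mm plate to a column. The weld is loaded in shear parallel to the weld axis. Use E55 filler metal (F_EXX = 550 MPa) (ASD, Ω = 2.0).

Effective throat (given) t_e = 13 mm.
A_we = 13 × 435 = 5655 mm².
F_nw = 0.6 F_EXX = 330 MPa.
R_n/Ω = (330 × 5655) / 2.0 × 10⁻³ = 933.1 kN.

R_n/Ω ≈ 933 kN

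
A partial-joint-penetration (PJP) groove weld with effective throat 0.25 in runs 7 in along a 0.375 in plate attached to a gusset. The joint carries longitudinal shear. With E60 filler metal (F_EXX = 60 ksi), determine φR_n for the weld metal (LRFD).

Effective throat (given) t_e = 0.25 in.
A_we = 0.25 × 7 = 1.75 in².
F_nw = 0.6 F_EXX = 36 ksi.
φR_n = 0.75 × 36 × 1.75 = 47.25 kips.

φR_n ≈ 47.2 kips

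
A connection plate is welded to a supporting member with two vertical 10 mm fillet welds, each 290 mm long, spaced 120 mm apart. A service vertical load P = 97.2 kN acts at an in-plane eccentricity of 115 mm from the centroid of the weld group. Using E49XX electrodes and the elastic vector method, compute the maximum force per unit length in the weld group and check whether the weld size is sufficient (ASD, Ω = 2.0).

f_max ≈ 382 N/mm; adequate

E49XX → F_EXX = 490 MPa.
Total weld length L_w = 580 mm. Treat welds as unit-width lines.
Polar moment about centroid: J = 2[d³/12 + d(b/2)²] = 2[290³/12 + 290×60²] = 6153000 mm³.
Direct shear f_v = P/L_w = 97.2×10³ / 580 = 167.6 N/mm (vertical).
Torsion M = P·e = 97.2×10³ × 115 = 11178000 N·mm.
Critical point at (x, y) = (60, 145) from centroid. f_tx = M·y/J = 263.4 N/mm; f_ty = M·x/J = 109 N/mm.
Resultant f_max = √[f_tx² + (f_v + f_ty)²] = √[263.4² + (167.6 + 109)²] = 382 N/mm.
Capacity per unit length: r_n/Ω = (1/2.0) × 0.6 × 490 × (0.707 × 10) = 1039 N/mm.
382 ≤ 1039 → adequate.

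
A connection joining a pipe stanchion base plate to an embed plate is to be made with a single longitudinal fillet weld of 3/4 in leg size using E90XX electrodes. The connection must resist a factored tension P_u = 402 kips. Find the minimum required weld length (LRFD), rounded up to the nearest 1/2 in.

E90XX → F_EXX = 90 ksi.
Throat t_e = 0.707 × 0.75 = 0.5302 in.
φr_n = 0.75 × 0.6 × 90 × 0.5302 = 21.48 kips/in.
L_req = P_u / φr_n = 402 / 21.48 = 18.72 in total.
Round up → use L = 19 in.

L = 19 in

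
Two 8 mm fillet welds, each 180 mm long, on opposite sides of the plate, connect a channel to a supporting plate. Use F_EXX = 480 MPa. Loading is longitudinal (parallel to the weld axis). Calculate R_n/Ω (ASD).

R_n/Ω ≈ 293 kN

Effective throat t_e = 0.707 × 8 = 5.656 mm.
Total length L = 360 mm; A_we = 5.656 × 360 = 2036 mm².
F_nw = 0.6 F_EXX = 0.6 × 480 = 288 MPa.
R_n = 288 × 2036 × 10⁻³ = 586.4 kN; R_n/Ω = 586.4/2.0 = 293.2 kN.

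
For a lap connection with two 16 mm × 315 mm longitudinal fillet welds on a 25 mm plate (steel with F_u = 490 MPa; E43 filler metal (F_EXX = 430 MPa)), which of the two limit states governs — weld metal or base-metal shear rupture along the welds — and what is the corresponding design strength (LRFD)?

φR_n ≈ 1380 kN (weld metal governs)

t_e = 0.707 × 16 = 11.31 mm; L = 630 mm.
Weld metal: φR_n = 0.75 × 0.6 × 430 × 11.31 × 630 × 10⁻³ = 1379 kN.
Base metal (shear rupture): φR_n = 0.75 × 0.6 × 490 × 25 × 630 × 10⁻³ = 3473 kN.
Governing: weld metal.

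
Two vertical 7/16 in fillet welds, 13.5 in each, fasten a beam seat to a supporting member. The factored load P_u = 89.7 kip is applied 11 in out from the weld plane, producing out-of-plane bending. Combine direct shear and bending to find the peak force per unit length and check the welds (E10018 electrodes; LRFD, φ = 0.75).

f_max ≈ 16.6 kip/in; NOT adequate

E100XX → F_EXX = 100 ksi.
L_w = 2 × 13.5 = 27 in; section modulus (unit throat) S = 2 × L²/6 = 60.75 in².
Direct shear f_v = P/L_w = 89.7/27 = 3.322 kip/in.
Moment M = P × e = 89.7 × 11 = 986.7 kip·in; bending f_b = M/S = 16.24 kip/in.
f_max = √(f_v² + f_b²) = √(3.322² + 16.24²) = 16.58 kip/in.
φr_n = 0.75 × 0.6 × 100 × (0.707 × 0.4375) = 13.92 kip/in → NOT adequate.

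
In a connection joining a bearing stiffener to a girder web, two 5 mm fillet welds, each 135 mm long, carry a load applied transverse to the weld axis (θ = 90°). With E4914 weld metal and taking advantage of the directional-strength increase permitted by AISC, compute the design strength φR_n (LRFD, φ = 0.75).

φR_n ≈ 316 kN

E49XX → F_EXX = 490 MPa.
t_e = 0.707 × 5 = 3.535 mm; A_we = 3.535 × 270 = 954.4 mm².
Directional factor: 1.0 + 0.5 sin^1.5(90°) = 1.5.
F_nw = 0.6 × 490 × 1.5 = 441 MPa.
φR_n = 0.75 × 441 × 954.4 × 10⁻³ = 315.7 kN.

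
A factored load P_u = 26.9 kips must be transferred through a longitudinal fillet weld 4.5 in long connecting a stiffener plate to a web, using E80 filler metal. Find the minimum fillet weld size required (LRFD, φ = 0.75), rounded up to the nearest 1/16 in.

E80XX → F_EXX = 80 ksi.
Total weld length L = 4.5 in.
Required throat t_e = P_u / (φ × 0.6 F_EXX × L) = 26.9 / (0.75 × 0.6 × 80 × 4.5) = 0.166 in.
Required leg w = t_e / 0.707 = 0.2349 in → use 1/4 in.

w = 1/4 in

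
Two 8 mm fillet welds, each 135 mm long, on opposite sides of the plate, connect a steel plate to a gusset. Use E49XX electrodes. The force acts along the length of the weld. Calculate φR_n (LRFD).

E49XX → F_EXX = 490 MPa.
Effective throat t_e = 0.707 × 8 = 5.656 mm.
Total length L = 270 mm; A_we = 5.656 × 270 = 1527 mm².
F_nw = 0.6 F_EXX = 0.6 × 490 = 294 MPa.
φR_n = 0.75 × 294 × 1527 × 10⁻³ = 336.7 kN.

φR_n ≈ 337 kN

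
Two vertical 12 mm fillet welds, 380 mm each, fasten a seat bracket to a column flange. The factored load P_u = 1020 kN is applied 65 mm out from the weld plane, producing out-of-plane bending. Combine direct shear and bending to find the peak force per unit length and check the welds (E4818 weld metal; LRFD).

f_max ≈ 1920 N/mm; NOT adequate

E48XX → F_EXX = 480 MPa.
L_w = 2 × 380 = 760 mm; section modulus (unit throat) S = 2 × L²/6 = 48130 mm².
Direct shear f_v = P/L_w = 1020×10³/760 = 1342 N/mm.
Moment M = P × e = 1020×10³ × 65 = 66300000 N·mm; bending f_b = M/S = 1377 N/mm.
f_max = √(f_v² + f_b²) = √(1342² + 1377²) = 1923 N/mm.
φr_n = 0.75 × 0.6 × 480 × (0.707 × 12) = 1833 N/mm → NOT adequate.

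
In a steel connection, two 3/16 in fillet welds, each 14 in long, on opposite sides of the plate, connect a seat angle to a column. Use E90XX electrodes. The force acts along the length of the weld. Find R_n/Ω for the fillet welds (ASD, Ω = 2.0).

E90XX → F_EXX = 90 ksi.
Effective throat t_e = 0.707 × 0.1875 = 0.1326 in.
Total length L = 28 in; A_we = 0.1326 × 28 = 3.712 in².
F_nw = 0.6 F_EXX = 0.6 × 90 = 54 ksi.
R_n = 54 × 3.712 = 200.4 kips; R_n/Ω = 200.4/2.0 = 100.2 kips.

R_n/Ω ≈ 100 kips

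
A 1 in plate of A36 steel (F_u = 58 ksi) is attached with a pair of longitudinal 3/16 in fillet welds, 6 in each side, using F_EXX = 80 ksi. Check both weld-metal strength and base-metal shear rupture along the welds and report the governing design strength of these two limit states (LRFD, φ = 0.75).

t_e = 0.707 × 0.1875 = 0.1326 in; L = 12 in.
Weld metal: φR_n = 0.75 × 0.6 × 80 × 0.1326 × 12 = 57.27 kips.
Base metal (shear rupture): φR_n = 0.75 × 0.6 × 58 × 1 × 12 = 313.2 kips.
Governing: weld metal.

φR_n ≈ 57.3 kips (weld metal governs)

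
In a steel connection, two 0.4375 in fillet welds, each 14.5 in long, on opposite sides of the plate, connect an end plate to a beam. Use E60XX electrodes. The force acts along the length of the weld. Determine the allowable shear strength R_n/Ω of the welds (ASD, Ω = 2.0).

E60XX → F_EXX = 60 ksi.
Effective throat t_e = 0.707 × 0.4375 = 0.3093 in.
Total length L = 29 in; A_we = 0.3093 × 29 = 8.97 in².
F_nw = 0.6 F_EXX = 0.6 × 60 = 36 ksi.
R_n = 36 × 8.97 = 322.9 kip; R_n/Ω = 322.9/2.0 = 161.5 kip.

R_n/Ω ≈ 161 kip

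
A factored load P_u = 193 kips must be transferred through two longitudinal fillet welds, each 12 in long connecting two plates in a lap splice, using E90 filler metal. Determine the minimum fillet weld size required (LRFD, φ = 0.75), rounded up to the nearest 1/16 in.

w = 5/16 in

E90XX → F_EXX = 90 ksi.
Total weld length L = 24 in.
Required throat t_e = P_u / (φ × 0.6 F_EXX × L) = 193 / (0.75 × 0.6 × 90 × 24) = 0.1986 in.
Required leg w = t_e / 0.707 = 0.2808 in → use 5/16 in.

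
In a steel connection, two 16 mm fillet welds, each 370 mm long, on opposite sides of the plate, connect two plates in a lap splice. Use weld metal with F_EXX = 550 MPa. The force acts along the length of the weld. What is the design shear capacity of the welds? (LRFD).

φR_n ≈ 2070 kN

Effective throat t_e = 0.707 × 16 = 11.31 mm.
Total length L = 740 mm; A_we = 11.31 × 740 = 8371 mm².
F_nw = 0.6 F_EXX = 0.6 × 550 = 330 MPa.
φR_n = 0.75 × 330 × 8371 × 10⁻³ = 2072 kN.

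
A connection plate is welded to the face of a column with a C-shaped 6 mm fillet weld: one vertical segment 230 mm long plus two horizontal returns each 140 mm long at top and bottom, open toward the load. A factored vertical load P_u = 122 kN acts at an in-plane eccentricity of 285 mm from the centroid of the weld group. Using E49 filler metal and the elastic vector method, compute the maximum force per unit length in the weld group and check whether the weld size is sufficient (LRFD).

E49XX → F_EXX = 490 MPa.
Total weld length L_w = 510 mm. Treat welds as unit-width lines.
Centroid: x̄ = 2×140×70 / 510 = 38.43 mm from the vertical weld.
Polar moment about centroid: J = I_x + I_y = [230³/12 + 2×140×115²] + [230×38.43² + 2(140³/12 + 140×31.57²)] = 5793000 mm³.
Direct shear f_v = P/L_w = 122×10³ / 510 = 239.2 N/mm (vertical).
Torsion M = P·e = 122×10³ × 285 = 34770000 N·mm.
Critical point at (x, y) = (101.6, 115) from centroid. f_tx = M·y/J = 690.2 N/mm; f_ty = M·x/J = 609.6 N/mm.
Resultant f_max = √[f_tx² + (f_v + f_ty)²] = √[690.2² + (239.2 + 609.6)²] = 1094 N/mm.
Capacity per unit length: φr_n = 0.75 × 0.6 × 490 × (0.707 × 6) = 935.4 N/mm.
1094 > 935.4 → NOT adequate.

f_max ≈ 1090 N/mm; NOT adequate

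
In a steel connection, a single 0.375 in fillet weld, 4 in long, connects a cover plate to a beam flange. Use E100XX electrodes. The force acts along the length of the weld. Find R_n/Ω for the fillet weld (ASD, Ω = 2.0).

E100XX → F_EXX = 100 ksi.
Effective throat t_e = 0.707 × 0.375 = 0.2651 in.
Total length L = 4 in; A_we = 0.2651 × 4 = 1.06 in².
F_nw = 0.6 F_EXX = 0.6 × 100 = 60 ksi.
R_n = 60 × 1.06 = 63.63 kip; R_n/Ω = 63.63/2.0 = 31.82 kip.

R_n/Ω ≈ 31.8 kip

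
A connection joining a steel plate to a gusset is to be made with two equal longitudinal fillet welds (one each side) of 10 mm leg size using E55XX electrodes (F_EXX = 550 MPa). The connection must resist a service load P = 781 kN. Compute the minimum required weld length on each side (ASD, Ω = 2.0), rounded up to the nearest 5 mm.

L = 335 mm on each side

Throat t_e = 0.707 × 10 = 7.07 mm.
r_n/Ω = (0.6 × 550 × 7.07) / 2.0 = 1167 N/mm = 1.167 kN/mm.
L_req = P / (r_n/Ω) = 781 / 1.167 = 669.5 mm total.
Per side: 669.5 / 2 = 334.7 mm.
Round up → use L = 335 mm on each side.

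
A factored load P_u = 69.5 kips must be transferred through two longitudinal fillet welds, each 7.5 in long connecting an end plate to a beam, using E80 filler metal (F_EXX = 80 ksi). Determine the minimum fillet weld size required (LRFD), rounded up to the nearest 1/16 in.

Total weld length L = 15 in.
Required throat t_e = P_u / (φ × 0.6 F_EXX × L) = 69.5 / (0.75 × 0.6 × 80 × 15) = 0.1287 in.
Required leg w = t_e / 0.707 = 0.182 in → use 3/16 in.

w = 3/16 in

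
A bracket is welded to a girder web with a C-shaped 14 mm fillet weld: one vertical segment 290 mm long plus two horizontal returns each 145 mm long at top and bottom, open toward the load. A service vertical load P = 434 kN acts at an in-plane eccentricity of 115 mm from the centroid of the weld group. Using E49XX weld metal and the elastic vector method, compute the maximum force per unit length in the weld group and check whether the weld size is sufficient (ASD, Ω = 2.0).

E49XX → F_EXX = 490 MPa.
Total weld length L_w = 580 mm. Treat welds as unit-width lines.
Centroid: x̄ = 2×145×72.5 / 580 = 36.25 mm from the vertical weld.
Polar moment about centroid: J = I_x + I_y = [290³/12 + 2×145×145²] + [290×36.25² + 2(145³/12 + 145×36.25²)] = 9400000 mm³.
Direct shear f_v = P/L_w = 434×10³ / 580 = 748.3 N/mm (vertical).
Torsion M = P·e = 434×10³ × 115 = 49910000 N·mm.
Critical point at (x, y) = (108.8, 145) from centroid. f_tx = M·y/J = 769.9 N/mm; f_ty = M·x/J = 577.4 N/mm.
Resultant f_max = √[f_tx² + (f_v + f_ty)²] = √[769.9² + (748.3 + 577.4)²] = 1533 N/mm.
Capacity per unit length: r_n/Ω = (1/2.0) × 0.6 × 490 × (0.707 × 14) = 1455 N/mm.
1533 > 1455 → NOT adequate.

f_max ≈ 1530 N/mm; NOT adequate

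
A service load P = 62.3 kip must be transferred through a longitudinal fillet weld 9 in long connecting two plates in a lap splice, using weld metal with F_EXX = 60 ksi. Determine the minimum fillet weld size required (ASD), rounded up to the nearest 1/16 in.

Total weld length L = 9 in.
Required throat t_e = P × Ω / (0.6 F_EXX × L) = 62.3 × 2.0 / (0.6 × 60 × 9) = 0.3846 in.
Required leg w = t_e / 0.707 = 0.5439 in → use 9/16 in.

w = 9/16 in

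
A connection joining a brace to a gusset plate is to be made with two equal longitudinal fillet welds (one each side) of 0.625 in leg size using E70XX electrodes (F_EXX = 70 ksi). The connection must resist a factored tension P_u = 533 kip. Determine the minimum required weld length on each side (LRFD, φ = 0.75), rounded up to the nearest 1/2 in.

L = 19.5 in on each side

Throat t_e = 0.707 × 0.625 = 0.4419 in.
φr_n = 0.75 × 0.6 × 70 × 0.4419 = 13.92 kip/in.
L_req = P_u / φr_n = 533 / 13.92 = 38.29 in total.
Per side: 38.29 / 2 = 19.15 in.
Round up → use L = 19.5 in on each side.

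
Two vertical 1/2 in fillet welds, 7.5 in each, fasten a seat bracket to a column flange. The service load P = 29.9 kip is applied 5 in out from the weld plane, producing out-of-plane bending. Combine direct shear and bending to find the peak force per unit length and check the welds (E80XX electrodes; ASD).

f_max ≈ 8.22 kip/in; adequate

E80XX → F_EXX = 80 ksi.
L_w = 2 × 7.5 = 15 in; section modulus (unit throat) S = 2 × L²/6 = 18.75 in².
Direct shear f_v = P/L_w = 29.9/15 = 1.993 kip/in.
Moment M = P × e = 29.9 × 5 = 149.5 kip·in; bending f_b = M/S = 7.973 kip/in.
f_max = √(f_v² + f_b²) = √(1.993² + 7.973²) = 8.219 kip/in.
r_n/Ω = (1/2.0) × 0.6 × 80 × (0.707 × 0.5) = 8.484 kip/in → adequate.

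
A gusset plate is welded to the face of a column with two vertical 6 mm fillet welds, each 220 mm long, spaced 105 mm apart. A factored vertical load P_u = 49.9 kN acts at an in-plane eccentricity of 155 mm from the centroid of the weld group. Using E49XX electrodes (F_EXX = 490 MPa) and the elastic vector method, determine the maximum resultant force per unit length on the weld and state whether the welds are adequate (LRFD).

f_max ≈ 379 N/mm; adequate

Total weld length L_w = 440 mm. Treat welds as unit-width lines.
Polar moment about centroid: J = 2[d³/12 + d(b/2)²] = 2[220³/12 + 220×52.5²] = 2987000 mm³.
Direct shear f_v = P/L_w = 49.9×10³ / 440 = 113.4 N/mm (vertical).
Torsion M = P·e = 49.9×10³ × 155 = 7734500 N·mm.
Critical point at (x, y) = (52.5, 110) from centroid. f_tx = M·y/J = 284.8 N/mm; f_ty = M·x/J = 135.9 N/mm.
Resultant f_max = √[f_tx² + (f_v + f_ty)²] = √[284.8² + (113.4 + 135.9)²] = 378.5 N/mm.
Capacity per unit length: φr_n = 0.75 × 0.6 × 490 × (0.707 × 6) = 935.4 N/mm.
378.5 ≤ 935.4 → adequate.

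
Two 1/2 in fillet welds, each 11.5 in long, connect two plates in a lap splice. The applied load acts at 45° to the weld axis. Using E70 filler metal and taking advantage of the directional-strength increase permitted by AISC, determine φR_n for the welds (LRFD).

φR_n ≈ 332 kips

E70XX → F_EXX = 70 ksi.
t_e = 0.707 × 0.5 = 0.3535 in; A_we = 0.3535 × 23 = 8.13 in².
Directional factor: 1.0 + 0.5 sin^1.5(45°) = 1.297.
F_nw = 0.6 × 70 × 1.297 = 54.49 ksi.
φR_n = 0.75 × 54.49 × 8.13 = 332.3 kips.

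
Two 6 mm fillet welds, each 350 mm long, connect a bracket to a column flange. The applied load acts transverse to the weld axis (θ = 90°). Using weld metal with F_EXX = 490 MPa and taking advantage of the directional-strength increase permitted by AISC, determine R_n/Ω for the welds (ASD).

R_n/Ω ≈ 655 kN

t_e = 0.707 × 6 = 4.242 mm; A_we = 4.242 × 700 = 2969 mm².
Directional factor: 1.0 + 0.5 sin^1.5(90°) = 1.5.
F_nw = 0.6 × 490 × 1.5 = 441 MPa.
R_n/Ω = (441 × 2969) / 2.0 × 10⁻³ = 654.8 kN.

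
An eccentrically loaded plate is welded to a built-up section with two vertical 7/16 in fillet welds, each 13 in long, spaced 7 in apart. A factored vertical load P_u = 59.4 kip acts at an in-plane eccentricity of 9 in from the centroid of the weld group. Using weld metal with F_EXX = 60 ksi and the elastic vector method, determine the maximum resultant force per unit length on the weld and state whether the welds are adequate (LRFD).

f_max ≈ 7.14 kip/in; adequate

Total weld length L_w = 26 in. Treat welds as unit-width lines.
Polar moment about centroid: J = 2[d³/12 + d(b/2)²] = 2[13³/12 + 13×3.5²] = 684.7 in³.
Direct shear f_v = P/L_w = 59.4 / 26 = 2.285 kip/in (vertical).
Torsion M = P·e = 59.4 × 9 = 534.6 kip·in.
Critical point at (x, y) = (3.5, 6.5) from centroid. f_tx = M·y/J = 5.075 kip/in; f_ty = M·x/J = 2.733 kip/in.
Resultant f_max = √[f_tx² + (f_v + f_ty)²] = √[5.075² + (2.285 + 2.733)²] = 7.137 kip/in.
Capacity per unit length: φr_n = 0.75 × 0.6 × 60 × (0.707 × 0.4375) = 8.351 kip/in.
7.137 ≤ 8.351 → adequate.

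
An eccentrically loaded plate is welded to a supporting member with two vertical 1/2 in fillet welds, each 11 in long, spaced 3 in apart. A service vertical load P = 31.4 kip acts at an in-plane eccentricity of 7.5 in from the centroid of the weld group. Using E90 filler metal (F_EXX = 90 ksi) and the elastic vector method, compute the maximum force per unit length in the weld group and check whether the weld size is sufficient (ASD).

Total weld length L_w = 22 in. Treat welds as unit-width lines.
Polar moment about centroid: J = 2[d³/12 + d(b/2)²] = 2[11³/12 + 11×1.5²] = 271.3 in³.
Direct shear f_v = P/L_w = 31.4 / 22 = 1.427 kip/in (vertical).
Torsion M = P·e = 31.4 × 7.5 = 235.5 kip·in.
Critical point at (x, y) = (1.5, 5.5) from centroid. f_tx = M·y/J = 4.774 kip/in; f_ty = M·x/J = 1.302 kip/in.
Resultant f_max = √[f_tx² + (f_v + f_ty)²] = √[4.774² + (1.427 + 1.302)²] = 5.499 kip/in.
Capacity per unit length: r_n/Ω = (1/2.0) × 0.6 × 90 × (0.707 × 0.5) = 9.544 kip/in.
5.499 ≤ 9.544 → adequate.

f_max ≈ 5.5 kip/in; adequate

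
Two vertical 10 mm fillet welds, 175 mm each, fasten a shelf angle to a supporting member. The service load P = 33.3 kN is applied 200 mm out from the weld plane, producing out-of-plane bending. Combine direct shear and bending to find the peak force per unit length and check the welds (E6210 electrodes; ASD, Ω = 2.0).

f_max ≈ 659 N/mm; adequate

E62XX → F_EXX = 620 MPa.
L_w = 2 × 175 = 350 mm; section modulus (unit throat) S = 2 × L²/6 = 10210 mm².
Direct shear f_v = P/L_w = 33.3×10³/350 = 95.14 N/mm.
Moment M = P × e = 33.3×10³ × 200 = 6660000 N·mm; bending f_b = M/S = 652.4 N/mm.
f_max = √(f_v² + f_b²) = √(95.14² + 652.4²) = 659.3 N/mm.
r_n/Ω = (1/2.0) × 0.6 × 620 × (0.707 × 10) = 1315 N/mm → adequate.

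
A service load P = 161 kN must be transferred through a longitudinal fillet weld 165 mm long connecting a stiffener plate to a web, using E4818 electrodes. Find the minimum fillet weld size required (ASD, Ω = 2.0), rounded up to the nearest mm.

w = 10 mm

E48XX → F_EXX = 480 MPa.
Total weld length L = 165 mm.
Required throat t_e = P × Ω / (0.6 F_EXX × L) = 161 × 2.0 / (0.6 × 480 × 165 × 10⁻³) = 6.776 mm.
Required leg w = t_e / 0.707 = 9.584 mm → use 10 mm.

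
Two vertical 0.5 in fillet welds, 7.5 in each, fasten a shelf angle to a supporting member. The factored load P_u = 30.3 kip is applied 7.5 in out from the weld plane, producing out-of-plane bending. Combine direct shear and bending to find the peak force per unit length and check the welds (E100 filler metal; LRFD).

E100XX → F_EXX = 100 ksi.
L_w = 2 × 7.5 = 15 in; section modulus (unit throat) S = 2 × L²/6 = 18.75 in².
Direct shear f_v = P/L_w = 30.3/15 = 2.02 kip/in.
Moment M = P × e = 30.3 × 7.5 = 227.25 kip·in; bending f_b = M/S = 12.12 kip/in.
f_max = √(f_v² + f_b²) = √(2.02² + 12.12²) = 12.29 kip/in.
φr_n = 0.75 × 0.6 × 100 × (0.707 × 0.5) = 15.91 kip/in → adequate.

f_max ≈ 12.3 kip/in; adequate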